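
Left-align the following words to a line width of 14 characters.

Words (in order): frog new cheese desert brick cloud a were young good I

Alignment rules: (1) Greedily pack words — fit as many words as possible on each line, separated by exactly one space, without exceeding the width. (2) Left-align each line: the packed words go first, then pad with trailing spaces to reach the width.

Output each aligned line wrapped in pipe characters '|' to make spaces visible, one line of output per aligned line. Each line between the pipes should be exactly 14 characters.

Line 1: ['frog', 'new'] (min_width=8, slack=6)
Line 2: ['cheese', 'desert'] (min_width=13, slack=1)
Line 3: ['brick', 'cloud', 'a'] (min_width=13, slack=1)
Line 4: ['were', 'young'] (min_width=10, slack=4)
Line 5: ['good', 'I'] (min_width=6, slack=8)

Answer: |frog new      |
|cheese desert |
|brick cloud a |
|were young    |
|good I        |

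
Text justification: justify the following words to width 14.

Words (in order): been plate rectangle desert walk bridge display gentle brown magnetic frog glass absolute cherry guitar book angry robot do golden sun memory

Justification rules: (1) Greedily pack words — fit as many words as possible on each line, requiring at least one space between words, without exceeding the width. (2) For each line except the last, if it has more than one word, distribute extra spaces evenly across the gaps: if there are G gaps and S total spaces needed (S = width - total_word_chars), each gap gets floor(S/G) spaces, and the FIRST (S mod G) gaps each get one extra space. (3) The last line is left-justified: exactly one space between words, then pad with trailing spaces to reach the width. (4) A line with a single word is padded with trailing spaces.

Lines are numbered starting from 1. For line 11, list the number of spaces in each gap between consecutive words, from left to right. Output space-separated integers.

Line 1: ['been', 'plate'] (min_width=10, slack=4)
Line 2: ['rectangle'] (min_width=9, slack=5)
Line 3: ['desert', 'walk'] (min_width=11, slack=3)
Line 4: ['bridge', 'display'] (min_width=14, slack=0)
Line 5: ['gentle', 'brown'] (min_width=12, slack=2)
Line 6: ['magnetic', 'frog'] (min_width=13, slack=1)
Line 7: ['glass', 'absolute'] (min_width=14, slack=0)
Line 8: ['cherry', 'guitar'] (min_width=13, slack=1)
Line 9: ['book', 'angry'] (min_width=10, slack=4)
Line 10: ['robot', 'do'] (min_width=8, slack=6)
Line 11: ['golden', 'sun'] (min_width=10, slack=4)
Line 12: ['memory'] (min_width=6, slack=8)

Answer: 5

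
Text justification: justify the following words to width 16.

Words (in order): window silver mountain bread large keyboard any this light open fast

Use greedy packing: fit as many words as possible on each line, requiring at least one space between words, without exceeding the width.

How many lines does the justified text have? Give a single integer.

Answer: 5

Derivation:
Line 1: ['window', 'silver'] (min_width=13, slack=3)
Line 2: ['mountain', 'bread'] (min_width=14, slack=2)
Line 3: ['large', 'keyboard'] (min_width=14, slack=2)
Line 4: ['any', 'this', 'light'] (min_width=14, slack=2)
Line 5: ['open', 'fast'] (min_width=9, slack=7)
Total lines: 5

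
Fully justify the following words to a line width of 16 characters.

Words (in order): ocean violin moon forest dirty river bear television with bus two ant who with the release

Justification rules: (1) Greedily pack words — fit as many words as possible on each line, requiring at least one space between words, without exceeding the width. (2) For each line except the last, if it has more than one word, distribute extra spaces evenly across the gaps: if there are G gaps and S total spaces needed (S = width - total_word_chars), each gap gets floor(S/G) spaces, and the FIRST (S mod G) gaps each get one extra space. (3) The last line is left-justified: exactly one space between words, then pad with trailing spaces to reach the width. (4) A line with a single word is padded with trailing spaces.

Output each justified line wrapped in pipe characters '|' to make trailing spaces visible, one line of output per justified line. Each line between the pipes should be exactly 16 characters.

Answer: |ocean     violin|
|moon      forest|
|dirty river bear|
|television  with|
|bus  two ant who|
|with the release|

Derivation:
Line 1: ['ocean', 'violin'] (min_width=12, slack=4)
Line 2: ['moon', 'forest'] (min_width=11, slack=5)
Line 3: ['dirty', 'river', 'bear'] (min_width=16, slack=0)
Line 4: ['television', 'with'] (min_width=15, slack=1)
Line 5: ['bus', 'two', 'ant', 'who'] (min_width=15, slack=1)
Line 6: ['with', 'the', 'release'] (min_width=16, slack=0)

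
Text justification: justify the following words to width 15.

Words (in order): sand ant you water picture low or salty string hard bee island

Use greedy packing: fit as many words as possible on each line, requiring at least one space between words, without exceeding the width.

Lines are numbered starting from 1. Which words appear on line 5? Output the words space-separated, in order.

Line 1: ['sand', 'ant', 'you'] (min_width=12, slack=3)
Line 2: ['water', 'picture'] (min_width=13, slack=2)
Line 3: ['low', 'or', 'salty'] (min_width=12, slack=3)
Line 4: ['string', 'hard', 'bee'] (min_width=15, slack=0)
Line 5: ['island'] (min_width=6, slack=9)

Answer: island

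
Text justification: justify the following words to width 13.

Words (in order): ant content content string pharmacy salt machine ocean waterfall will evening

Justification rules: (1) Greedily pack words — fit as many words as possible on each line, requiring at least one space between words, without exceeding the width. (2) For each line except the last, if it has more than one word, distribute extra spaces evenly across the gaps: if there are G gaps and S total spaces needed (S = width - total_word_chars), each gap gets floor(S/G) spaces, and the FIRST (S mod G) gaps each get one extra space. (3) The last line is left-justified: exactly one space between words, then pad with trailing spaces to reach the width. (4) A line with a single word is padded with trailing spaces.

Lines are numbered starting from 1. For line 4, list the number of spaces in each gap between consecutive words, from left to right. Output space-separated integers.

Answer: 1

Derivation:
Line 1: ['ant', 'content'] (min_width=11, slack=2)
Line 2: ['content'] (min_width=7, slack=6)
Line 3: ['string'] (min_width=6, slack=7)
Line 4: ['pharmacy', 'salt'] (min_width=13, slack=0)
Line 5: ['machine', 'ocean'] (min_width=13, slack=0)
Line 6: ['waterfall'] (min_width=9, slack=4)
Line 7: ['will', 'evening'] (min_width=12, slack=1)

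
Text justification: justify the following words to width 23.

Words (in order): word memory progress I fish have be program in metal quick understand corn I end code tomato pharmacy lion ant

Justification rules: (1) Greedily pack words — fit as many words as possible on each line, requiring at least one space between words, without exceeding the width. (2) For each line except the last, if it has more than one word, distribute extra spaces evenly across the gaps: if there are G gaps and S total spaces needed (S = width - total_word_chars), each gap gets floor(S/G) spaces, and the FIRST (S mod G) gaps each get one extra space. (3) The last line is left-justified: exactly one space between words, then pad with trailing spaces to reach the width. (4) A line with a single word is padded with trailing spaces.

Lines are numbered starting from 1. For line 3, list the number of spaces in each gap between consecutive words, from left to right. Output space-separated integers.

Answer: 2 1

Derivation:
Line 1: ['word', 'memory', 'progress', 'I'] (min_width=22, slack=1)
Line 2: ['fish', 'have', 'be', 'program', 'in'] (min_width=23, slack=0)
Line 3: ['metal', 'quick', 'understand'] (min_width=22, slack=1)
Line 4: ['corn', 'I', 'end', 'code', 'tomato'] (min_width=22, slack=1)
Line 5: ['pharmacy', 'lion', 'ant'] (min_width=17, slack=6)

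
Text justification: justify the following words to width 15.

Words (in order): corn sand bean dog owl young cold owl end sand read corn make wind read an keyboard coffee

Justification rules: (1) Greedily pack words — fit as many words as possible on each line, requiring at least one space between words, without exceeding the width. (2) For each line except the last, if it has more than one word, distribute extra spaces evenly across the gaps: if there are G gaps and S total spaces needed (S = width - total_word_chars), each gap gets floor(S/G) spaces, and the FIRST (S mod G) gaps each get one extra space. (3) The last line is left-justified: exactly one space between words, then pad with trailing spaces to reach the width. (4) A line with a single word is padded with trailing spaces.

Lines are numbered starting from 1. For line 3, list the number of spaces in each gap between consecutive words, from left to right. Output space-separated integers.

Line 1: ['corn', 'sand', 'bean'] (min_width=14, slack=1)
Line 2: ['dog', 'owl', 'young'] (min_width=13, slack=2)
Line 3: ['cold', 'owl', 'end'] (min_width=12, slack=3)
Line 4: ['sand', 'read', 'corn'] (min_width=14, slack=1)
Line 5: ['make', 'wind', 'read'] (min_width=14, slack=1)
Line 6: ['an', 'keyboard'] (min_width=11, slack=4)
Line 7: ['coffee'] (min_width=6, slack=9)

Answer: 3 2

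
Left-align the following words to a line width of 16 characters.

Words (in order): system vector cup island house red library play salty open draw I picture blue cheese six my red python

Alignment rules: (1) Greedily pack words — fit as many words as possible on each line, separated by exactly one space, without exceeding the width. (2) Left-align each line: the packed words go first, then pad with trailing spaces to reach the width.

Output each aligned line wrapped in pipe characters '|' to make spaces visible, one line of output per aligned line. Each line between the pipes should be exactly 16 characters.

Line 1: ['system', 'vector'] (min_width=13, slack=3)
Line 2: ['cup', 'island', 'house'] (min_width=16, slack=0)
Line 3: ['red', 'library', 'play'] (min_width=16, slack=0)
Line 4: ['salty', 'open', 'draw'] (min_width=15, slack=1)
Line 5: ['I', 'picture', 'blue'] (min_width=14, slack=2)
Line 6: ['cheese', 'six', 'my'] (min_width=13, slack=3)
Line 7: ['red', 'python'] (min_width=10, slack=6)

Answer: |system vector   |
|cup island house|
|red library play|
|salty open draw |
|I picture blue  |
|cheese six my   |
|red python      |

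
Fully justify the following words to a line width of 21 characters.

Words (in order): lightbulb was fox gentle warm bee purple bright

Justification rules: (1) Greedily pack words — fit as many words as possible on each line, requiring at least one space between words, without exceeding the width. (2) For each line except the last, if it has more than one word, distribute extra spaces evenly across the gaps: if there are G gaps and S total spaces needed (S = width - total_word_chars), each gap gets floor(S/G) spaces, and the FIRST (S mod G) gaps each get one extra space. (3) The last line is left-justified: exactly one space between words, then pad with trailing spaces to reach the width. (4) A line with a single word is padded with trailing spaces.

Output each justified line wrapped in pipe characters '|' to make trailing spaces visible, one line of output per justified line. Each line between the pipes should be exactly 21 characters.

Answer: |lightbulb   was   fox|
|gentle    warm    bee|
|purple bright        |

Derivation:
Line 1: ['lightbulb', 'was', 'fox'] (min_width=17, slack=4)
Line 2: ['gentle', 'warm', 'bee'] (min_width=15, slack=6)
Line 3: ['purple', 'bright'] (min_width=13, slack=8)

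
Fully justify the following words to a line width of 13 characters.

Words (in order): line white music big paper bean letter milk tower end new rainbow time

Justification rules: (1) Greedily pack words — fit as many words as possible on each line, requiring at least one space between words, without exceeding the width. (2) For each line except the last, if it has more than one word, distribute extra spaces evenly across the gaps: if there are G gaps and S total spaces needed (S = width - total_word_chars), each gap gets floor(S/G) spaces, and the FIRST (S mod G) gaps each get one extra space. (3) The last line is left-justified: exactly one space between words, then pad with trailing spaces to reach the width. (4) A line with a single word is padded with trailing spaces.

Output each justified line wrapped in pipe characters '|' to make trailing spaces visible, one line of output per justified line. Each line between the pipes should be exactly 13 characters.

Line 1: ['line', 'white'] (min_width=10, slack=3)
Line 2: ['music', 'big'] (min_width=9, slack=4)
Line 3: ['paper', 'bean'] (min_width=10, slack=3)
Line 4: ['letter', 'milk'] (min_width=11, slack=2)
Line 5: ['tower', 'end', 'new'] (min_width=13, slack=0)
Line 6: ['rainbow', 'time'] (min_width=12, slack=1)

Answer: |line    white|
|music     big|
|paper    bean|
|letter   milk|
|tower end new|
|rainbow time |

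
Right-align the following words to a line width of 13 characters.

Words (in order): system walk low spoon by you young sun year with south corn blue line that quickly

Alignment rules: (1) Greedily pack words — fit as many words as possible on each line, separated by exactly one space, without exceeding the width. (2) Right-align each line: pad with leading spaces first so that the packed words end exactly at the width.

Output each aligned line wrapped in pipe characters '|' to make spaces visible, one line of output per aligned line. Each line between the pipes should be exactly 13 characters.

Answer: |  system walk|
| low spoon by|
|you young sun|
|    year with|
|   south corn|
|    blue line|
| that quickly|

Derivation:
Line 1: ['system', 'walk'] (min_width=11, slack=2)
Line 2: ['low', 'spoon', 'by'] (min_width=12, slack=1)
Line 3: ['you', 'young', 'sun'] (min_width=13, slack=0)
Line 4: ['year', 'with'] (min_width=9, slack=4)
Line 5: ['south', 'corn'] (min_width=10, slack=3)
Line 6: ['blue', 'line'] (min_width=9, slack=4)
Line 7: ['that', 'quickly'] (min_width=12, slack=1)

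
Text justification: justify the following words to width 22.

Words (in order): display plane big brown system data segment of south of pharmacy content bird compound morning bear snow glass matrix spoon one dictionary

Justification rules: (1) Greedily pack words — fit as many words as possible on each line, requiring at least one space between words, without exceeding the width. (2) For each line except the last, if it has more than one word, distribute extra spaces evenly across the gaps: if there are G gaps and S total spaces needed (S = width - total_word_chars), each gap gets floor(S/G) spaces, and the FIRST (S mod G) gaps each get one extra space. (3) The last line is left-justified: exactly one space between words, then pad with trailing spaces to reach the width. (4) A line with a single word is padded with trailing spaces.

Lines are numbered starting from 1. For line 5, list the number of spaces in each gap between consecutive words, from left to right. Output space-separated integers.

Line 1: ['display', 'plane', 'big'] (min_width=17, slack=5)
Line 2: ['brown', 'system', 'data'] (min_width=17, slack=5)
Line 3: ['segment', 'of', 'south', 'of'] (min_width=19, slack=3)
Line 4: ['pharmacy', 'content', 'bird'] (min_width=21, slack=1)
Line 5: ['compound', 'morning', 'bear'] (min_width=21, slack=1)
Line 6: ['snow', 'glass', 'matrix'] (min_width=17, slack=5)
Line 7: ['spoon', 'one', 'dictionary'] (min_width=20, slack=2)

Answer: 2 1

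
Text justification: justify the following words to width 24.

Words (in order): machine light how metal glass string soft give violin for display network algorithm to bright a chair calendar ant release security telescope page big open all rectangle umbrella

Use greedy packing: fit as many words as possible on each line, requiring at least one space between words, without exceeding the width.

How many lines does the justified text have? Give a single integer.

Answer: 8

Derivation:
Line 1: ['machine', 'light', 'how', 'metal'] (min_width=23, slack=1)
Line 2: ['glass', 'string', 'soft', 'give'] (min_width=22, slack=2)
Line 3: ['violin', 'for', 'display'] (min_width=18, slack=6)
Line 4: ['network', 'algorithm', 'to'] (min_width=20, slack=4)
Line 5: ['bright', 'a', 'chair', 'calendar'] (min_width=23, slack=1)
Line 6: ['ant', 'release', 'security'] (min_width=20, slack=4)
Line 7: ['telescope', 'page', 'big', 'open'] (min_width=23, slack=1)
Line 8: ['all', 'rectangle', 'umbrella'] (min_width=22, slack=2)
Total lines: 8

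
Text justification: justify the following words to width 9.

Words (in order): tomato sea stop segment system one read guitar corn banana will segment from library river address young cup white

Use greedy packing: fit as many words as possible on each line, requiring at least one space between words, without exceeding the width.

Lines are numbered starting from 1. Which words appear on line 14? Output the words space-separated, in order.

Line 1: ['tomato'] (min_width=6, slack=3)
Line 2: ['sea', 'stop'] (min_width=8, slack=1)
Line 3: ['segment'] (min_width=7, slack=2)
Line 4: ['system'] (min_width=6, slack=3)
Line 5: ['one', 'read'] (min_width=8, slack=1)
Line 6: ['guitar'] (min_width=6, slack=3)
Line 7: ['corn'] (min_width=4, slack=5)
Line 8: ['banana'] (min_width=6, slack=3)
Line 9: ['will'] (min_width=4, slack=5)
Line 10: ['segment'] (min_width=7, slack=2)
Line 11: ['from'] (min_width=4, slack=5)
Line 12: ['library'] (min_width=7, slack=2)
Line 13: ['river'] (min_width=5, slack=4)
Line 14: ['address'] (min_width=7, slack=2)
Line 15: ['young', 'cup'] (min_width=9, slack=0)
Line 16: ['white'] (min_width=5, slack=4)

Answer: address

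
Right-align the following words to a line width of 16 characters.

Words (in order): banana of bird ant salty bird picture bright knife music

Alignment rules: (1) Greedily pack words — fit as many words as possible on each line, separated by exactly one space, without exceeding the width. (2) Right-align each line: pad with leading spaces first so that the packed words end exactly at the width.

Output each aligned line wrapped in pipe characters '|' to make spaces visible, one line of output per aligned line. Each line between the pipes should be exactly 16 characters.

Line 1: ['banana', 'of', 'bird'] (min_width=14, slack=2)
Line 2: ['ant', 'salty', 'bird'] (min_width=14, slack=2)
Line 3: ['picture', 'bright'] (min_width=14, slack=2)
Line 4: ['knife', 'music'] (min_width=11, slack=5)

Answer: |  banana of bird|
|  ant salty bird|
|  picture bright|
|     knife music|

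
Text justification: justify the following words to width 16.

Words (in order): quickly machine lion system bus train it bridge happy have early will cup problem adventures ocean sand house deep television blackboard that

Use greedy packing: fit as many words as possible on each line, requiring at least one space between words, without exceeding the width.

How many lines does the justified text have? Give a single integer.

Line 1: ['quickly', 'machine'] (min_width=15, slack=1)
Line 2: ['lion', 'system', 'bus'] (min_width=15, slack=1)
Line 3: ['train', 'it', 'bridge'] (min_width=15, slack=1)
Line 4: ['happy', 'have', 'early'] (min_width=16, slack=0)
Line 5: ['will', 'cup', 'problem'] (min_width=16, slack=0)
Line 6: ['adventures', 'ocean'] (min_width=16, slack=0)
Line 7: ['sand', 'house', 'deep'] (min_width=15, slack=1)
Line 8: ['television'] (min_width=10, slack=6)
Line 9: ['blackboard', 'that'] (min_width=15, slack=1)
Total lines: 9

Answer: 9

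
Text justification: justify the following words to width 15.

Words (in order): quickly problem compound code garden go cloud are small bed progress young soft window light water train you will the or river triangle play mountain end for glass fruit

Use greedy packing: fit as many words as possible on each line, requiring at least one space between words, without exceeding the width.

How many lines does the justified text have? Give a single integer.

Answer: 12

Derivation:
Line 1: ['quickly', 'problem'] (min_width=15, slack=0)
Line 2: ['compound', 'code'] (min_width=13, slack=2)
Line 3: ['garden', 'go', 'cloud'] (min_width=15, slack=0)
Line 4: ['are', 'small', 'bed'] (min_width=13, slack=2)
Line 5: ['progress', 'young'] (min_width=14, slack=1)
Line 6: ['soft', 'window'] (min_width=11, slack=4)
Line 7: ['light', 'water'] (min_width=11, slack=4)
Line 8: ['train', 'you', 'will'] (min_width=14, slack=1)
Line 9: ['the', 'or', 'river'] (min_width=12, slack=3)
Line 10: ['triangle', 'play'] (min_width=13, slack=2)
Line 11: ['mountain', 'end'] (min_width=12, slack=3)
Line 12: ['for', 'glass', 'fruit'] (min_width=15, slack=0)
Total lines: 12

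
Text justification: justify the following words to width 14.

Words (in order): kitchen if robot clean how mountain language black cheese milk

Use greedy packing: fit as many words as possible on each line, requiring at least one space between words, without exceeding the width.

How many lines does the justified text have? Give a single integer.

Line 1: ['kitchen', 'if'] (min_width=10, slack=4)
Line 2: ['robot', 'clean'] (min_width=11, slack=3)
Line 3: ['how', 'mountain'] (min_width=12, slack=2)
Line 4: ['language', 'black'] (min_width=14, slack=0)
Line 5: ['cheese', 'milk'] (min_width=11, slack=3)
Total lines: 5

Answer: 5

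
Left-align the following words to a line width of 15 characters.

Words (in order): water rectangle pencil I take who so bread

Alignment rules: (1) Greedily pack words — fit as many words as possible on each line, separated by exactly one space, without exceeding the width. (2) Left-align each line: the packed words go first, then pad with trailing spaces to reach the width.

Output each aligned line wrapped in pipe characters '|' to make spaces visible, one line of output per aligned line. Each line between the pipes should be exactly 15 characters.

Line 1: ['water', 'rectangle'] (min_width=15, slack=0)
Line 2: ['pencil', 'I', 'take'] (min_width=13, slack=2)
Line 3: ['who', 'so', 'bread'] (min_width=12, slack=3)

Answer: |water rectangle|
|pencil I take  |
|who so bread   |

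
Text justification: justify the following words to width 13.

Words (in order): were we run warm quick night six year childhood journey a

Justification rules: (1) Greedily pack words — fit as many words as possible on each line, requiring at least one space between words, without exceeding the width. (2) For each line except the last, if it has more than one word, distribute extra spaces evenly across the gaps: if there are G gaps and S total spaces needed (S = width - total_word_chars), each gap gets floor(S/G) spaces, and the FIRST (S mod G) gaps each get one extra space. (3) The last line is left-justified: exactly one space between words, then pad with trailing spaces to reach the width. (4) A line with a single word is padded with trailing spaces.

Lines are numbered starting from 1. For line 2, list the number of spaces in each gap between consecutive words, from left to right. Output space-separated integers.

Answer: 4

Derivation:
Line 1: ['were', 'we', 'run'] (min_width=11, slack=2)
Line 2: ['warm', 'quick'] (min_width=10, slack=3)
Line 3: ['night', 'six'] (min_width=9, slack=4)
Line 4: ['year'] (min_width=4, slack=9)
Line 5: ['childhood'] (min_width=9, slack=4)
Line 6: ['journey', 'a'] (min_width=9, slack=4)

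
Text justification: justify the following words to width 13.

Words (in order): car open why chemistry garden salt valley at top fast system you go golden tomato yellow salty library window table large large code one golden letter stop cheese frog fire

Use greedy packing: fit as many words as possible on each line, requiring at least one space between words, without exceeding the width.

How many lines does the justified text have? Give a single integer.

Line 1: ['car', 'open', 'why'] (min_width=12, slack=1)
Line 2: ['chemistry'] (min_width=9, slack=4)
Line 3: ['garden', 'salt'] (min_width=11, slack=2)
Line 4: ['valley', 'at', 'top'] (min_width=13, slack=0)
Line 5: ['fast', 'system'] (min_width=11, slack=2)
Line 6: ['you', 'go', 'golden'] (min_width=13, slack=0)
Line 7: ['tomato', 'yellow'] (min_width=13, slack=0)
Line 8: ['salty', 'library'] (min_width=13, slack=0)
Line 9: ['window', 'table'] (min_width=12, slack=1)
Line 10: ['large', 'large'] (min_width=11, slack=2)
Line 11: ['code', 'one'] (min_width=8, slack=5)
Line 12: ['golden', 'letter'] (min_width=13, slack=0)
Line 13: ['stop', 'cheese'] (min_width=11, slack=2)
Line 14: ['frog', 'fire'] (min_width=9, slack=4)
Total lines: 14

Answer: 14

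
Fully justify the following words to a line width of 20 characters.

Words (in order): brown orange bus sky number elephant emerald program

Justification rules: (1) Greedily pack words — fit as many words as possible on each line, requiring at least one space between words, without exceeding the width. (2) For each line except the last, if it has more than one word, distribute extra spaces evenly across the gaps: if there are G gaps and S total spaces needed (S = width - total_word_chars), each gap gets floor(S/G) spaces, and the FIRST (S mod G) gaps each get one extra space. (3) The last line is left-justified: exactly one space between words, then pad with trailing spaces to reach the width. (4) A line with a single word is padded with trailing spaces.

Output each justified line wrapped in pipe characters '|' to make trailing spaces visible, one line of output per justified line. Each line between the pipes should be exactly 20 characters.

Line 1: ['brown', 'orange', 'bus', 'sky'] (min_width=20, slack=0)
Line 2: ['number', 'elephant'] (min_width=15, slack=5)
Line 3: ['emerald', 'program'] (min_width=15, slack=5)

Answer: |brown orange bus sky|
|number      elephant|
|emerald program     |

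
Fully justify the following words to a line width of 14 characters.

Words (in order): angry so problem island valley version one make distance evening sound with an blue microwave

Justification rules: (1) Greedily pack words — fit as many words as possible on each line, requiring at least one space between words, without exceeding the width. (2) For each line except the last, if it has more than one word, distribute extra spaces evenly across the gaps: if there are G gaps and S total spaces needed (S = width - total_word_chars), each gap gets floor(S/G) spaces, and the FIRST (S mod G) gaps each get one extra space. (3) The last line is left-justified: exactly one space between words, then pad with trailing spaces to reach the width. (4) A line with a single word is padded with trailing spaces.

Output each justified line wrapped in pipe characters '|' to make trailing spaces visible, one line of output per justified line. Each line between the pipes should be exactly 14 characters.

Line 1: ['angry', 'so'] (min_width=8, slack=6)
Line 2: ['problem', 'island'] (min_width=14, slack=0)
Line 3: ['valley', 'version'] (min_width=14, slack=0)
Line 4: ['one', 'make'] (min_width=8, slack=6)
Line 5: ['distance'] (min_width=8, slack=6)
Line 6: ['evening', 'sound'] (min_width=13, slack=1)
Line 7: ['with', 'an', 'blue'] (min_width=12, slack=2)
Line 8: ['microwave'] (min_width=9, slack=5)

Answer: |angry       so|
|problem island|
|valley version|
|one       make|
|distance      |
|evening  sound|
|with  an  blue|
|microwave     |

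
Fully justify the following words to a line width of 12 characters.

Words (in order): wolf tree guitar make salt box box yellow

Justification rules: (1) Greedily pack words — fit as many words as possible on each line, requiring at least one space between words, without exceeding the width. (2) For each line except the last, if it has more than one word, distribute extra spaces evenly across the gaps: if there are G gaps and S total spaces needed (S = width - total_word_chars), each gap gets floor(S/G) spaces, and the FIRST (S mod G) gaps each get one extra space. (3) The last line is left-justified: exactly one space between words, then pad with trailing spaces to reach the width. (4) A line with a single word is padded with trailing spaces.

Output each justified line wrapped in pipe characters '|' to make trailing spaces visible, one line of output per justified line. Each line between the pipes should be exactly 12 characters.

Line 1: ['wolf', 'tree'] (min_width=9, slack=3)
Line 2: ['guitar', 'make'] (min_width=11, slack=1)
Line 3: ['salt', 'box', 'box'] (min_width=12, slack=0)
Line 4: ['yellow'] (min_width=6, slack=6)

Answer: |wolf    tree|
|guitar  make|
|salt box box|
|yellow      |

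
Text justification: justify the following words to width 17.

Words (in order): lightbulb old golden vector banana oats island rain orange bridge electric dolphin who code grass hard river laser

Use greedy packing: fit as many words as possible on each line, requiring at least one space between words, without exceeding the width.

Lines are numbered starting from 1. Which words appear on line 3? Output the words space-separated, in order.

Line 1: ['lightbulb', 'old'] (min_width=13, slack=4)
Line 2: ['golden', 'vector'] (min_width=13, slack=4)
Line 3: ['banana', 'oats'] (min_width=11, slack=6)
Line 4: ['island', 'rain'] (min_width=11, slack=6)
Line 5: ['orange', 'bridge'] (min_width=13, slack=4)
Line 6: ['electric', 'dolphin'] (min_width=16, slack=1)
Line 7: ['who', 'code', 'grass'] (min_width=14, slack=3)
Line 8: ['hard', 'river', 'laser'] (min_width=16, slack=1)

Answer: banana oats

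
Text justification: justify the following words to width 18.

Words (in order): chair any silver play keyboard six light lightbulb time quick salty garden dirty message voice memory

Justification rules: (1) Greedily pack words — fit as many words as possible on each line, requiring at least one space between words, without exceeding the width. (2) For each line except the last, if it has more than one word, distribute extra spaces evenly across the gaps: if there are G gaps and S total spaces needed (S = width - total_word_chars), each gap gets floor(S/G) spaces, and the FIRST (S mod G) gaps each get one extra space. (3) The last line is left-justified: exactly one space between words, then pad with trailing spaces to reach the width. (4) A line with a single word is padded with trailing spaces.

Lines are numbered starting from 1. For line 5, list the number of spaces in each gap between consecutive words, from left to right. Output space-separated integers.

Answer: 7

Derivation:
Line 1: ['chair', 'any', 'silver'] (min_width=16, slack=2)
Line 2: ['play', 'keyboard', 'six'] (min_width=17, slack=1)
Line 3: ['light', 'lightbulb'] (min_width=15, slack=3)
Line 4: ['time', 'quick', 'salty'] (min_width=16, slack=2)
Line 5: ['garden', 'dirty'] (min_width=12, slack=6)
Line 6: ['message', 'voice'] (min_width=13, slack=5)
Line 7: ['memory'] (min_width=6, slack=12)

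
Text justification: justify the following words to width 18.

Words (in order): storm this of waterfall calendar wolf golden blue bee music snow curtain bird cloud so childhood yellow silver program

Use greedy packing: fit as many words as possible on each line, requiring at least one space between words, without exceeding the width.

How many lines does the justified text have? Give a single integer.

Line 1: ['storm', 'this', 'of'] (min_width=13, slack=5)
Line 2: ['waterfall', 'calendar'] (min_width=18, slack=0)
Line 3: ['wolf', 'golden', 'blue'] (min_width=16, slack=2)
Line 4: ['bee', 'music', 'snow'] (min_width=14, slack=4)
Line 5: ['curtain', 'bird', 'cloud'] (min_width=18, slack=0)
Line 6: ['so', 'childhood'] (min_width=12, slack=6)
Line 7: ['yellow', 'silver'] (min_width=13, slack=5)
Line 8: ['program'] (min_width=7, slack=11)
Total lines: 8

Answer: 8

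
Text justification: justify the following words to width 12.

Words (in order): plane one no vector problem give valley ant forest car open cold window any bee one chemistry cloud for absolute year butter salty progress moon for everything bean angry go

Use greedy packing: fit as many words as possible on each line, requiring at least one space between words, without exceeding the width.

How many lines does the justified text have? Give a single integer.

Line 1: ['plane', 'one', 'no'] (min_width=12, slack=0)
Line 2: ['vector'] (min_width=6, slack=6)
Line 3: ['problem', 'give'] (min_width=12, slack=0)
Line 4: ['valley', 'ant'] (min_width=10, slack=2)
Line 5: ['forest', 'car'] (min_width=10, slack=2)
Line 6: ['open', 'cold'] (min_width=9, slack=3)
Line 7: ['window', 'any'] (min_width=10, slack=2)
Line 8: ['bee', 'one'] (min_width=7, slack=5)
Line 9: ['chemistry'] (min_width=9, slack=3)
Line 10: ['cloud', 'for'] (min_width=9, slack=3)
Line 11: ['absolute'] (min_width=8, slack=4)
Line 12: ['year', 'butter'] (min_width=11, slack=1)
Line 13: ['salty'] (min_width=5, slack=7)
Line 14: ['progress'] (min_width=8, slack=4)
Line 15: ['moon', 'for'] (min_width=8, slack=4)
Line 16: ['everything'] (min_width=10, slack=2)
Line 17: ['bean', 'angry'] (min_width=10, slack=2)
Line 18: ['go'] (min_width=2, slack=10)
Total lines: 18

Answer: 18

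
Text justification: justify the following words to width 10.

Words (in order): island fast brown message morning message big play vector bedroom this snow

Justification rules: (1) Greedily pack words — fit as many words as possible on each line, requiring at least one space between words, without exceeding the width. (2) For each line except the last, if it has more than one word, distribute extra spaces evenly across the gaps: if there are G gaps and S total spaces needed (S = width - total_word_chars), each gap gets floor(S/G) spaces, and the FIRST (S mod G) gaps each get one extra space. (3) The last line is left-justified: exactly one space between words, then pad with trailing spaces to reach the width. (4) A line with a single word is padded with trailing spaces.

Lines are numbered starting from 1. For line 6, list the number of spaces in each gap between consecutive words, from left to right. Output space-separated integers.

Line 1: ['island'] (min_width=6, slack=4)
Line 2: ['fast', 'brown'] (min_width=10, slack=0)
Line 3: ['message'] (min_width=7, slack=3)
Line 4: ['morning'] (min_width=7, slack=3)
Line 5: ['message'] (min_width=7, slack=3)
Line 6: ['big', 'play'] (min_width=8, slack=2)
Line 7: ['vector'] (min_width=6, slack=4)
Line 8: ['bedroom'] (min_width=7, slack=3)
Line 9: ['this', 'snow'] (min_width=9, slack=1)

Answer: 3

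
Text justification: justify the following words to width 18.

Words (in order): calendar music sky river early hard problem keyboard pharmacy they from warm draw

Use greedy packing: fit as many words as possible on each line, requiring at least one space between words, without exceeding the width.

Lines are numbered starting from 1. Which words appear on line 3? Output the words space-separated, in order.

Line 1: ['calendar', 'music', 'sky'] (min_width=18, slack=0)
Line 2: ['river', 'early', 'hard'] (min_width=16, slack=2)
Line 3: ['problem', 'keyboard'] (min_width=16, slack=2)
Line 4: ['pharmacy', 'they', 'from'] (min_width=18, slack=0)
Line 5: ['warm', 'draw'] (min_width=9, slack=9)

Answer: problem keyboard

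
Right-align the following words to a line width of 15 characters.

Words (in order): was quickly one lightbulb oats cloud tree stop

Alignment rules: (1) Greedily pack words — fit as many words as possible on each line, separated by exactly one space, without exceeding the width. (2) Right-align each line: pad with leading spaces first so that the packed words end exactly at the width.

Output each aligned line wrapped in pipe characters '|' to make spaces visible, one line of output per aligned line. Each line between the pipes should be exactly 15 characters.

Line 1: ['was', 'quickly', 'one'] (min_width=15, slack=0)
Line 2: ['lightbulb', 'oats'] (min_width=14, slack=1)
Line 3: ['cloud', 'tree', 'stop'] (min_width=15, slack=0)

Answer: |was quickly one|
| lightbulb oats|
|cloud tree stop|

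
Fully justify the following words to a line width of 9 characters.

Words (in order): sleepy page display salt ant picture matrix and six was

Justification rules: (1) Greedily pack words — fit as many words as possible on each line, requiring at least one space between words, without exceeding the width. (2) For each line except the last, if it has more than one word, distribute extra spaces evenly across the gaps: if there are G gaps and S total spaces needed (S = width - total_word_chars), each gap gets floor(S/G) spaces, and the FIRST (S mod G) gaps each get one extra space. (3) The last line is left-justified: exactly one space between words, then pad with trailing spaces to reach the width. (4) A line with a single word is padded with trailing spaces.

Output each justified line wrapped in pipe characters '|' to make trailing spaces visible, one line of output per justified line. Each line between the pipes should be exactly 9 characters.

Line 1: ['sleepy'] (min_width=6, slack=3)
Line 2: ['page'] (min_width=4, slack=5)
Line 3: ['display'] (min_width=7, slack=2)
Line 4: ['salt', 'ant'] (min_width=8, slack=1)
Line 5: ['picture'] (min_width=7, slack=2)
Line 6: ['matrix'] (min_width=6, slack=3)
Line 7: ['and', 'six'] (min_width=7, slack=2)
Line 8: ['was'] (min_width=3, slack=6)

Answer: |sleepy   |
|page     |
|display  |
|salt  ant|
|picture  |
|matrix   |
|and   six|
|was      |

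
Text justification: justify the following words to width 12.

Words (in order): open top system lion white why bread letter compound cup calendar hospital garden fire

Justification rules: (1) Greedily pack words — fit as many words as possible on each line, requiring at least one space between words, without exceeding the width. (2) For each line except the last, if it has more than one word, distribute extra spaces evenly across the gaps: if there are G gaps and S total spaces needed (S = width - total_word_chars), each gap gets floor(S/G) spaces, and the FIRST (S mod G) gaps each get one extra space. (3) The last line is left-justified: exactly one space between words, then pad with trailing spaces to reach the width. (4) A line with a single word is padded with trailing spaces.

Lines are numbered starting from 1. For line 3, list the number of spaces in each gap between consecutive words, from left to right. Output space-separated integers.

Line 1: ['open', 'top'] (min_width=8, slack=4)
Line 2: ['system', 'lion'] (min_width=11, slack=1)
Line 3: ['white', 'why'] (min_width=9, slack=3)
Line 4: ['bread', 'letter'] (min_width=12, slack=0)
Line 5: ['compound', 'cup'] (min_width=12, slack=0)
Line 6: ['calendar'] (min_width=8, slack=4)
Line 7: ['hospital'] (min_width=8, slack=4)
Line 8: ['garden', 'fire'] (min_width=11, slack=1)

Answer: 4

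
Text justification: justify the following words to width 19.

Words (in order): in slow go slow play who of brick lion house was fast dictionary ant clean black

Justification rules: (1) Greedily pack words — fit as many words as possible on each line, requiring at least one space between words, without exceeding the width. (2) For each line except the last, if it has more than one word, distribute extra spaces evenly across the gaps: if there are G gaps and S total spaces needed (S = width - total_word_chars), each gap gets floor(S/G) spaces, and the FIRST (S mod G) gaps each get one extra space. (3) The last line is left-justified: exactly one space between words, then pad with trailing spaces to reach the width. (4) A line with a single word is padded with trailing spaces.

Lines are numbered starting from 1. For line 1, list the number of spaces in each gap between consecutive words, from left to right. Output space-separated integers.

Line 1: ['in', 'slow', 'go', 'slow'] (min_width=15, slack=4)
Line 2: ['play', 'who', 'of', 'brick'] (min_width=17, slack=2)
Line 3: ['lion', 'house', 'was', 'fast'] (min_width=19, slack=0)
Line 4: ['dictionary', 'ant'] (min_width=14, slack=5)
Line 5: ['clean', 'black'] (min_width=11, slack=8)

Answer: 3 2 2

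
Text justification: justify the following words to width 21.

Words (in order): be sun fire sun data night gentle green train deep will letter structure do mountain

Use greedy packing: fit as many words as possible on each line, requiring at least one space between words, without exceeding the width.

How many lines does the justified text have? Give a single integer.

Answer: 5

Derivation:
Line 1: ['be', 'sun', 'fire', 'sun', 'data'] (min_width=20, slack=1)
Line 2: ['night', 'gentle', 'green'] (min_width=18, slack=3)
Line 3: ['train', 'deep', 'will'] (min_width=15, slack=6)
Line 4: ['letter', 'structure', 'do'] (min_width=19, slack=2)
Line 5: ['mountain'] (min_width=8, slack=13)
Total lines: 5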